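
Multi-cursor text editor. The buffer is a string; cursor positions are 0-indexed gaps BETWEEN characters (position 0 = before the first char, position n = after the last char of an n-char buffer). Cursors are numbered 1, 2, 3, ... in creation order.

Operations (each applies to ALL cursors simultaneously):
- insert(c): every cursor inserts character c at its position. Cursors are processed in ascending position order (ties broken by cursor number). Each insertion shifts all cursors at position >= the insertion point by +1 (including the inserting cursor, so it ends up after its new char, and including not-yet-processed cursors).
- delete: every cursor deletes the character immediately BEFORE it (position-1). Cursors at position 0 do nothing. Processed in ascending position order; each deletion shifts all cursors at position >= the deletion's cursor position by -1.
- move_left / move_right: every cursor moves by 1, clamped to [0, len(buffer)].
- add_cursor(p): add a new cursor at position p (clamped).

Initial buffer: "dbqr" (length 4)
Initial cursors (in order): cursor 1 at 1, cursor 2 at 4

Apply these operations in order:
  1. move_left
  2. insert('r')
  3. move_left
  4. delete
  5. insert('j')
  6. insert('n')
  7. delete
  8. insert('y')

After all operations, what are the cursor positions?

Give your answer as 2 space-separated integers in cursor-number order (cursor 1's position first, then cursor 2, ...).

After op 1 (move_left): buffer="dbqr" (len 4), cursors c1@0 c2@3, authorship ....
After op 2 (insert('r')): buffer="rdbqrr" (len 6), cursors c1@1 c2@5, authorship 1...2.
After op 3 (move_left): buffer="rdbqrr" (len 6), cursors c1@0 c2@4, authorship 1...2.
After op 4 (delete): buffer="rdbrr" (len 5), cursors c1@0 c2@3, authorship 1..2.
After op 5 (insert('j')): buffer="jrdbjrr" (len 7), cursors c1@1 c2@5, authorship 11..22.
After op 6 (insert('n')): buffer="jnrdbjnrr" (len 9), cursors c1@2 c2@7, authorship 111..222.
After op 7 (delete): buffer="jrdbjrr" (len 7), cursors c1@1 c2@5, authorship 11..22.
After op 8 (insert('y')): buffer="jyrdbjyrr" (len 9), cursors c1@2 c2@7, authorship 111..222.

Answer: 2 7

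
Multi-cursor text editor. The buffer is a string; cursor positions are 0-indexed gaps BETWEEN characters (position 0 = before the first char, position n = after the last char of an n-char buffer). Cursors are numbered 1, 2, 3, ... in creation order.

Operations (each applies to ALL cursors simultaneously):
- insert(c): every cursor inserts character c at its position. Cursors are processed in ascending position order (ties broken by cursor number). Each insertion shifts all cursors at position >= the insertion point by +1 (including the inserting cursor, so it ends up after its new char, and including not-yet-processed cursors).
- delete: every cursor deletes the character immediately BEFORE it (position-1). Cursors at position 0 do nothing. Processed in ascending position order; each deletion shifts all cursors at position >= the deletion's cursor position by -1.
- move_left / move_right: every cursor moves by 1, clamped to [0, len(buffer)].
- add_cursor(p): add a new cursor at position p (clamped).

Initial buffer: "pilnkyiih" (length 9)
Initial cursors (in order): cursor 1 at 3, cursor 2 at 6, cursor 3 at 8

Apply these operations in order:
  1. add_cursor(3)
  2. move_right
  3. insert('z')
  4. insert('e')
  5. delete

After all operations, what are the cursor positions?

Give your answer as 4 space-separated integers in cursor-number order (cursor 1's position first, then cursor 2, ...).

Answer: 6 10 13 6

Derivation:
After op 1 (add_cursor(3)): buffer="pilnkyiih" (len 9), cursors c1@3 c4@3 c2@6 c3@8, authorship .........
After op 2 (move_right): buffer="pilnkyiih" (len 9), cursors c1@4 c4@4 c2@7 c3@9, authorship .........
After op 3 (insert('z')): buffer="pilnzzkyizihz" (len 13), cursors c1@6 c4@6 c2@10 c3@13, authorship ....14...2..3
After op 4 (insert('e')): buffer="pilnzzeekyizeihze" (len 17), cursors c1@8 c4@8 c2@13 c3@17, authorship ....1414...22..33
After op 5 (delete): buffer="pilnzzkyizihz" (len 13), cursors c1@6 c4@6 c2@10 c3@13, authorship ....14...2..3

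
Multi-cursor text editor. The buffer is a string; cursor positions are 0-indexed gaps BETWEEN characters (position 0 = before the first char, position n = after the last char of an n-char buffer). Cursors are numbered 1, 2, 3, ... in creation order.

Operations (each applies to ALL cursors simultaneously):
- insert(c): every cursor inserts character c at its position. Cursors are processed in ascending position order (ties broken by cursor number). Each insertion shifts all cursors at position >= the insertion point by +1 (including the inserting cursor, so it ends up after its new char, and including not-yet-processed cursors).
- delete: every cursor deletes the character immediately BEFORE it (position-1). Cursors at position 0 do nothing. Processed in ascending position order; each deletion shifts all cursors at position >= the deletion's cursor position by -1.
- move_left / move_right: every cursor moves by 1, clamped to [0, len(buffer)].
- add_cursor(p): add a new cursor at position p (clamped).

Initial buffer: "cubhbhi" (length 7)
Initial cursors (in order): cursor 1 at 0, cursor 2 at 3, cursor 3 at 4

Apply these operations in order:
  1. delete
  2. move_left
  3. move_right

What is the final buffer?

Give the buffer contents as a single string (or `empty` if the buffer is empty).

After op 1 (delete): buffer="cubhi" (len 5), cursors c1@0 c2@2 c3@2, authorship .....
After op 2 (move_left): buffer="cubhi" (len 5), cursors c1@0 c2@1 c3@1, authorship .....
After op 3 (move_right): buffer="cubhi" (len 5), cursors c1@1 c2@2 c3@2, authorship .....

Answer: cubhi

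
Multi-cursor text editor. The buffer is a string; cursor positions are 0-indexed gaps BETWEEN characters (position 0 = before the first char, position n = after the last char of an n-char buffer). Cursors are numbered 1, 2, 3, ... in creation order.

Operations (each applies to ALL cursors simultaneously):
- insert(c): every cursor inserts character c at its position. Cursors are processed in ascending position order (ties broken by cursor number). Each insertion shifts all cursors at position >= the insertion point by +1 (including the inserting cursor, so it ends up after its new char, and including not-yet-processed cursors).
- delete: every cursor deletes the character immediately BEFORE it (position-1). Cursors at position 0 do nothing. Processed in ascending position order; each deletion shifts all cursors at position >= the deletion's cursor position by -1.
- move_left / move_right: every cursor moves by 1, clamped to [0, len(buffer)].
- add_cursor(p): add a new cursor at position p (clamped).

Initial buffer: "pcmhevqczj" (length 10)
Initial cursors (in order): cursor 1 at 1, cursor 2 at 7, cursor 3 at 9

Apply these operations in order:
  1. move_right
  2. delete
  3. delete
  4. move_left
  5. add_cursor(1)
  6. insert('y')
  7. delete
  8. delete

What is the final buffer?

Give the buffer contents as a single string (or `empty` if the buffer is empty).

After op 1 (move_right): buffer="pcmhevqczj" (len 10), cursors c1@2 c2@8 c3@10, authorship ..........
After op 2 (delete): buffer="pmhevqz" (len 7), cursors c1@1 c2@6 c3@7, authorship .......
After op 3 (delete): buffer="mhev" (len 4), cursors c1@0 c2@4 c3@4, authorship ....
After op 4 (move_left): buffer="mhev" (len 4), cursors c1@0 c2@3 c3@3, authorship ....
After op 5 (add_cursor(1)): buffer="mhev" (len 4), cursors c1@0 c4@1 c2@3 c3@3, authorship ....
After op 6 (insert('y')): buffer="ymyheyyv" (len 8), cursors c1@1 c4@3 c2@7 c3@7, authorship 1.4..23.
After op 7 (delete): buffer="mhev" (len 4), cursors c1@0 c4@1 c2@3 c3@3, authorship ....
After op 8 (delete): buffer="v" (len 1), cursors c1@0 c2@0 c3@0 c4@0, authorship .

Answer: v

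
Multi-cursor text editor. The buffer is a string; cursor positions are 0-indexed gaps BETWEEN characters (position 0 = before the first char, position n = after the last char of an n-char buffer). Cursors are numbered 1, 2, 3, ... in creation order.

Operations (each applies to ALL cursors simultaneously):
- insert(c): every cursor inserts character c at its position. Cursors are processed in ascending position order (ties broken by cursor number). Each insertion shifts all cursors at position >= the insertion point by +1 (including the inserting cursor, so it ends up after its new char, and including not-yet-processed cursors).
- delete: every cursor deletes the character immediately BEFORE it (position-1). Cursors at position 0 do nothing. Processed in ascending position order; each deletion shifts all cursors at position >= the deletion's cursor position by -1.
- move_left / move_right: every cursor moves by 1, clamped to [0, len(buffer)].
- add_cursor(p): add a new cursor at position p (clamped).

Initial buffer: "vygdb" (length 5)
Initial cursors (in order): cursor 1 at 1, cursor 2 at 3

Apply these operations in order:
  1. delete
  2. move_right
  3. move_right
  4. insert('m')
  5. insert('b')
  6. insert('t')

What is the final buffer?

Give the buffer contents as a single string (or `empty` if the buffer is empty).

After op 1 (delete): buffer="ydb" (len 3), cursors c1@0 c2@1, authorship ...
After op 2 (move_right): buffer="ydb" (len 3), cursors c1@1 c2@2, authorship ...
After op 3 (move_right): buffer="ydb" (len 3), cursors c1@2 c2@3, authorship ...
After op 4 (insert('m')): buffer="ydmbm" (len 5), cursors c1@3 c2@5, authorship ..1.2
After op 5 (insert('b')): buffer="ydmbbmb" (len 7), cursors c1@4 c2@7, authorship ..11.22
After op 6 (insert('t')): buffer="ydmbtbmbt" (len 9), cursors c1@5 c2@9, authorship ..111.222

Answer: ydmbtbmbt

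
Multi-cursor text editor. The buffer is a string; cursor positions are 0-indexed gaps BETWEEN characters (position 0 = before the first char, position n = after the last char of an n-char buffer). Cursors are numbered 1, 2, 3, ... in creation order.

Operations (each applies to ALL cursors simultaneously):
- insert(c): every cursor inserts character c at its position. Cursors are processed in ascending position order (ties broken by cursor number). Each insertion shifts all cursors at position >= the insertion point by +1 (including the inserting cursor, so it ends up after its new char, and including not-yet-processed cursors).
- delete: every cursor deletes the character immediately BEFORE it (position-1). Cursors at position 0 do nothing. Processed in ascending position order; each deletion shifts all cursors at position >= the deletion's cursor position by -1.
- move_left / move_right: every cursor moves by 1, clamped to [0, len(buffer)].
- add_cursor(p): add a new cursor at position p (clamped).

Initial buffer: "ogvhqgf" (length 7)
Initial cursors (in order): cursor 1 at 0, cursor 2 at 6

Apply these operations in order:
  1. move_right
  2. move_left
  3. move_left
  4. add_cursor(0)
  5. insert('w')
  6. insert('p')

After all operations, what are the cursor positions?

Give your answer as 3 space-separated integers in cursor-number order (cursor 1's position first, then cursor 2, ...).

After op 1 (move_right): buffer="ogvhqgf" (len 7), cursors c1@1 c2@7, authorship .......
After op 2 (move_left): buffer="ogvhqgf" (len 7), cursors c1@0 c2@6, authorship .......
After op 3 (move_left): buffer="ogvhqgf" (len 7), cursors c1@0 c2@5, authorship .......
After op 4 (add_cursor(0)): buffer="ogvhqgf" (len 7), cursors c1@0 c3@0 c2@5, authorship .......
After op 5 (insert('w')): buffer="wwogvhqwgf" (len 10), cursors c1@2 c3@2 c2@8, authorship 13.....2..
After op 6 (insert('p')): buffer="wwppogvhqwpgf" (len 13), cursors c1@4 c3@4 c2@11, authorship 1313.....22..

Answer: 4 11 4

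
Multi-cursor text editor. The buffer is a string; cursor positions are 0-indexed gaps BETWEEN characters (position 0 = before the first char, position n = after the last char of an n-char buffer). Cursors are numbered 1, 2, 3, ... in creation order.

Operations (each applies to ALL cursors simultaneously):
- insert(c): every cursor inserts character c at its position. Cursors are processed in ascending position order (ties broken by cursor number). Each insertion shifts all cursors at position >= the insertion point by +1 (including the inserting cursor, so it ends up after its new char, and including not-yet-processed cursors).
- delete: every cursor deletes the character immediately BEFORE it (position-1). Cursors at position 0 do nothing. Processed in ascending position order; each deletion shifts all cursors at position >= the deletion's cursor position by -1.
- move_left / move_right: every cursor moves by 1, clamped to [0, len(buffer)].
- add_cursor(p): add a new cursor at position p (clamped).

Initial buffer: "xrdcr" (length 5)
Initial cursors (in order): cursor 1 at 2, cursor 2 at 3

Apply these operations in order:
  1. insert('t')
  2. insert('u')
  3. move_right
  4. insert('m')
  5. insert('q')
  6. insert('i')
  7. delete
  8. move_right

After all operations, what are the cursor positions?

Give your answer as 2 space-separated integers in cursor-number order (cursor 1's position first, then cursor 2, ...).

After op 1 (insert('t')): buffer="xrtdtcr" (len 7), cursors c1@3 c2@5, authorship ..1.2..
After op 2 (insert('u')): buffer="xrtudtucr" (len 9), cursors c1@4 c2@7, authorship ..11.22..
After op 3 (move_right): buffer="xrtudtucr" (len 9), cursors c1@5 c2@8, authorship ..11.22..
After op 4 (insert('m')): buffer="xrtudmtucmr" (len 11), cursors c1@6 c2@10, authorship ..11.122.2.
After op 5 (insert('q')): buffer="xrtudmqtucmqr" (len 13), cursors c1@7 c2@12, authorship ..11.1122.22.
After op 6 (insert('i')): buffer="xrtudmqitucmqir" (len 15), cursors c1@8 c2@14, authorship ..11.11122.222.
After op 7 (delete): buffer="xrtudmqtucmqr" (len 13), cursors c1@7 c2@12, authorship ..11.1122.22.
After op 8 (move_right): buffer="xrtudmqtucmqr" (len 13), cursors c1@8 c2@13, authorship ..11.1122.22.

Answer: 8 13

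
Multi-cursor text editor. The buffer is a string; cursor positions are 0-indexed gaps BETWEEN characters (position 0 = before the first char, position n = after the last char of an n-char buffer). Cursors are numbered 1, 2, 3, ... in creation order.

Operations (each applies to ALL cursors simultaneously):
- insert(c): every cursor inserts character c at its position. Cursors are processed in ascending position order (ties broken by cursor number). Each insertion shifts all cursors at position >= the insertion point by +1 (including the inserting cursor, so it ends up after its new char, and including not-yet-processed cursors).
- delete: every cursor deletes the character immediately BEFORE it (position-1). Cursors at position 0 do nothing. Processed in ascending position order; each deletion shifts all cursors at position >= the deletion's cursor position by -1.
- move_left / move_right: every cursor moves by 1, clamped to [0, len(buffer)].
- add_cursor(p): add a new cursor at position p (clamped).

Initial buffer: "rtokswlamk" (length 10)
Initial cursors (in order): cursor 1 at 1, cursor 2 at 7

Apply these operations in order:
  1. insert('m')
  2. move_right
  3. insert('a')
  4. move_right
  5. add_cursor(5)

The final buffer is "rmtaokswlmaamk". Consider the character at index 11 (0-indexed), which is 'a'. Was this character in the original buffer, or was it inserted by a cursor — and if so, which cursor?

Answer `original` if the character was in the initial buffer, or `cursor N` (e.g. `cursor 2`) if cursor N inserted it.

After op 1 (insert('m')): buffer="rmtokswlmamk" (len 12), cursors c1@2 c2@9, authorship .1......2...
After op 2 (move_right): buffer="rmtokswlmamk" (len 12), cursors c1@3 c2@10, authorship .1......2...
After op 3 (insert('a')): buffer="rmtaokswlmaamk" (len 14), cursors c1@4 c2@12, authorship .1.1.....2.2..
After op 4 (move_right): buffer="rmtaokswlmaamk" (len 14), cursors c1@5 c2@13, authorship .1.1.....2.2..
After op 5 (add_cursor(5)): buffer="rmtaokswlmaamk" (len 14), cursors c1@5 c3@5 c2@13, authorship .1.1.....2.2..
Authorship (.=original, N=cursor N): . 1 . 1 . . . . . 2 . 2 . .
Index 11: author = 2

Answer: cursor 2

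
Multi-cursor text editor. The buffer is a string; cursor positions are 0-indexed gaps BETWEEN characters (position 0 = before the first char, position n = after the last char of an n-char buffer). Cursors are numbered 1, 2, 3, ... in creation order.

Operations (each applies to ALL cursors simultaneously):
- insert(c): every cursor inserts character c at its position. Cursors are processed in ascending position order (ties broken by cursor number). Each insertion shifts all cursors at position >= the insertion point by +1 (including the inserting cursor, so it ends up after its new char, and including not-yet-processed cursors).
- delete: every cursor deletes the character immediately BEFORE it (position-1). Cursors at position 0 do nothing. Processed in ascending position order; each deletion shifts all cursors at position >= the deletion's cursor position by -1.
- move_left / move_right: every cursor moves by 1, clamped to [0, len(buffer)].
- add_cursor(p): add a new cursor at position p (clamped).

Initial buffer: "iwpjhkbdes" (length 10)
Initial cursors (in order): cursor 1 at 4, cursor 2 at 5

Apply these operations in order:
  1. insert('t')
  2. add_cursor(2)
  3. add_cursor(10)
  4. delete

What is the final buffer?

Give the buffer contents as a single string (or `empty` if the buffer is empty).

After op 1 (insert('t')): buffer="iwpjthtkbdes" (len 12), cursors c1@5 c2@7, authorship ....1.2.....
After op 2 (add_cursor(2)): buffer="iwpjthtkbdes" (len 12), cursors c3@2 c1@5 c2@7, authorship ....1.2.....
After op 3 (add_cursor(10)): buffer="iwpjthtkbdes" (len 12), cursors c3@2 c1@5 c2@7 c4@10, authorship ....1.2.....
After op 4 (delete): buffer="ipjhkbes" (len 8), cursors c3@1 c1@3 c2@4 c4@6, authorship ........

Answer: ipjhkbes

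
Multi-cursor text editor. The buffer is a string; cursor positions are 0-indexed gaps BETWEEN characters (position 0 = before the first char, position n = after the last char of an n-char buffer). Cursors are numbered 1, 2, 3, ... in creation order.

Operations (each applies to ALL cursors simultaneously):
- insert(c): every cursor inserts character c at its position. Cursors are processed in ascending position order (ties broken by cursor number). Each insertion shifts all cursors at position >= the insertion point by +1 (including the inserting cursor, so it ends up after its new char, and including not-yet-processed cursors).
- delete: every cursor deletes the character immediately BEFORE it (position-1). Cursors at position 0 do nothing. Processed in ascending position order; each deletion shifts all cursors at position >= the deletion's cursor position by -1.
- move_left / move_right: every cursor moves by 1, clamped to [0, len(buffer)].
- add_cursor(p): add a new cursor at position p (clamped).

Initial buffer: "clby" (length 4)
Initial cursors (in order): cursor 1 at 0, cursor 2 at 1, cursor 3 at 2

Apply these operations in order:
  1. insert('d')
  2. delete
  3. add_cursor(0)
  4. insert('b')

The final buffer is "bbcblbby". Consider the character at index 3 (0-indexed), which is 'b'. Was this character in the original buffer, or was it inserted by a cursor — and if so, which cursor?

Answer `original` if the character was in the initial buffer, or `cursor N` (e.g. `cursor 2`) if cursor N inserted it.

After op 1 (insert('d')): buffer="dcdldby" (len 7), cursors c1@1 c2@3 c3@5, authorship 1.2.3..
After op 2 (delete): buffer="clby" (len 4), cursors c1@0 c2@1 c3@2, authorship ....
After op 3 (add_cursor(0)): buffer="clby" (len 4), cursors c1@0 c4@0 c2@1 c3@2, authorship ....
After op 4 (insert('b')): buffer="bbcblbby" (len 8), cursors c1@2 c4@2 c2@4 c3@6, authorship 14.2.3..
Authorship (.=original, N=cursor N): 1 4 . 2 . 3 . .
Index 3: author = 2

Answer: cursor 2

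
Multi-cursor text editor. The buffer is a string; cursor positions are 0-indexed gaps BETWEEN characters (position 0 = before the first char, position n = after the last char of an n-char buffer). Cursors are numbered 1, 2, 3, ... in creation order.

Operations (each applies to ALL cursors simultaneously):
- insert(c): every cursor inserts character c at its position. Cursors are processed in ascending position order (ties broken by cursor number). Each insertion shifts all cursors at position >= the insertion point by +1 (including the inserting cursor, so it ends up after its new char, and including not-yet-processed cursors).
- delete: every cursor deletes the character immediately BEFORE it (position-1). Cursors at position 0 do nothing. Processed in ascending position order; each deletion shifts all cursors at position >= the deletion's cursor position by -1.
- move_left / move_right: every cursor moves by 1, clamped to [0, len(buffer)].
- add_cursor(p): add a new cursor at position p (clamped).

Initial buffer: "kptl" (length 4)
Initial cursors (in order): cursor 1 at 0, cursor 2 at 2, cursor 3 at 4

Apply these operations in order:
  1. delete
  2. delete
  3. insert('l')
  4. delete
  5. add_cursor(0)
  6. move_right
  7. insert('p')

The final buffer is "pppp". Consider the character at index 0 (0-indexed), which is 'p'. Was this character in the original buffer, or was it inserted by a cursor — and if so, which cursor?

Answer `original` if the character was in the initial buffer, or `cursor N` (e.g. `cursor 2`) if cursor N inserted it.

After op 1 (delete): buffer="kt" (len 2), cursors c1@0 c2@1 c3@2, authorship ..
After op 2 (delete): buffer="" (len 0), cursors c1@0 c2@0 c3@0, authorship 
After op 3 (insert('l')): buffer="lll" (len 3), cursors c1@3 c2@3 c3@3, authorship 123
After op 4 (delete): buffer="" (len 0), cursors c1@0 c2@0 c3@0, authorship 
After op 5 (add_cursor(0)): buffer="" (len 0), cursors c1@0 c2@0 c3@0 c4@0, authorship 
After op 6 (move_right): buffer="" (len 0), cursors c1@0 c2@0 c3@0 c4@0, authorship 
After op 7 (insert('p')): buffer="pppp" (len 4), cursors c1@4 c2@4 c3@4 c4@4, authorship 1234
Authorship (.=original, N=cursor N): 1 2 3 4
Index 0: author = 1

Answer: cursor 1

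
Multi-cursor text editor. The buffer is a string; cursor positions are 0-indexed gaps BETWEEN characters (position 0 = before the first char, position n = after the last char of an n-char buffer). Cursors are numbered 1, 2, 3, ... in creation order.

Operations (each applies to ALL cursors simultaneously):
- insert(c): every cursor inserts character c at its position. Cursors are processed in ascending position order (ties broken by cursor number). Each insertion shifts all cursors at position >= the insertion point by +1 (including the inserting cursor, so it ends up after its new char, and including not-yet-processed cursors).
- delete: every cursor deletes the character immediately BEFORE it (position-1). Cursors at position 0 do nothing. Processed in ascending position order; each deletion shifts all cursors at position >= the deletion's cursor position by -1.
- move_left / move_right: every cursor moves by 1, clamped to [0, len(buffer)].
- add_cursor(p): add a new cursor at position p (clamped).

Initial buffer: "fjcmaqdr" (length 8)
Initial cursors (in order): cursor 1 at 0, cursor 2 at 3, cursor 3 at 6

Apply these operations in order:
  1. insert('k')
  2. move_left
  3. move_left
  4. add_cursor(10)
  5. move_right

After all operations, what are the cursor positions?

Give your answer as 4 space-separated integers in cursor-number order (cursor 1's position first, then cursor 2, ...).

Answer: 1 4 8 11

Derivation:
After op 1 (insert('k')): buffer="kfjckmaqkdr" (len 11), cursors c1@1 c2@5 c3@9, authorship 1...2...3..
After op 2 (move_left): buffer="kfjckmaqkdr" (len 11), cursors c1@0 c2@4 c3@8, authorship 1...2...3..
After op 3 (move_left): buffer="kfjckmaqkdr" (len 11), cursors c1@0 c2@3 c3@7, authorship 1...2...3..
After op 4 (add_cursor(10)): buffer="kfjckmaqkdr" (len 11), cursors c1@0 c2@3 c3@7 c4@10, authorship 1...2...3..
After op 5 (move_right): buffer="kfjckmaqkdr" (len 11), cursors c1@1 c2@4 c3@8 c4@11, authorship 1...2...3..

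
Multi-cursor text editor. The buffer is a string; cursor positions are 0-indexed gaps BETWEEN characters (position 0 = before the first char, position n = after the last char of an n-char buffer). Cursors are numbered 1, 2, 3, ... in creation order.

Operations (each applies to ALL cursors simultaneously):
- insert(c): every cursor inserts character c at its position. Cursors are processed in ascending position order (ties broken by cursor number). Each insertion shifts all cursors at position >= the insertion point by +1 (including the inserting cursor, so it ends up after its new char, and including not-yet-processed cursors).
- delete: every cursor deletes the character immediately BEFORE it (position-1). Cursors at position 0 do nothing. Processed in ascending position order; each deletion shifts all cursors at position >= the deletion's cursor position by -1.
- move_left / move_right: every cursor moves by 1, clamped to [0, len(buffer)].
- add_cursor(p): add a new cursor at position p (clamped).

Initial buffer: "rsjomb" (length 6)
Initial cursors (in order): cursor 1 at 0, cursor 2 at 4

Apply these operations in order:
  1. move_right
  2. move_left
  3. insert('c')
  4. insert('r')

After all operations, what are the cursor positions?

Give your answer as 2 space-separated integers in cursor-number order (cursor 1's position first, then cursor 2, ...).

Answer: 2 8

Derivation:
After op 1 (move_right): buffer="rsjomb" (len 6), cursors c1@1 c2@5, authorship ......
After op 2 (move_left): buffer="rsjomb" (len 6), cursors c1@0 c2@4, authorship ......
After op 3 (insert('c')): buffer="crsjocmb" (len 8), cursors c1@1 c2@6, authorship 1....2..
After op 4 (insert('r')): buffer="crrsjocrmb" (len 10), cursors c1@2 c2@8, authorship 11....22..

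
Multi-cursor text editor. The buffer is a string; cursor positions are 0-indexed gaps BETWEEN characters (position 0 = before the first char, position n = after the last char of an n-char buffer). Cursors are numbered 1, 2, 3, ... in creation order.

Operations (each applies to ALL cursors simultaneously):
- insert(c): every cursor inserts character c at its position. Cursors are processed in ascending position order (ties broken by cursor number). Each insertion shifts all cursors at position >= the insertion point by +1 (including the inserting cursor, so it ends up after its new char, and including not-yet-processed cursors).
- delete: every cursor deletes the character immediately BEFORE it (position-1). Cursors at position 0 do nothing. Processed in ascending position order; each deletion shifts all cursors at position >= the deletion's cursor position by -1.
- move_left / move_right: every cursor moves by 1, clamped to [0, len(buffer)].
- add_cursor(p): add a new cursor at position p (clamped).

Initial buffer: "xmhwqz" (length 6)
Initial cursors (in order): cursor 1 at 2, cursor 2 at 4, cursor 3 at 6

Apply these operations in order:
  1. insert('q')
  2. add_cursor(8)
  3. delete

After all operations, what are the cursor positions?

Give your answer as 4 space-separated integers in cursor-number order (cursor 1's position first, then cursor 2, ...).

After op 1 (insert('q')): buffer="xmqhwqqzq" (len 9), cursors c1@3 c2@6 c3@9, authorship ..1..2..3
After op 2 (add_cursor(8)): buffer="xmqhwqqzq" (len 9), cursors c1@3 c2@6 c4@8 c3@9, authorship ..1..2..3
After op 3 (delete): buffer="xmhwq" (len 5), cursors c1@2 c2@4 c3@5 c4@5, authorship .....

Answer: 2 4 5 5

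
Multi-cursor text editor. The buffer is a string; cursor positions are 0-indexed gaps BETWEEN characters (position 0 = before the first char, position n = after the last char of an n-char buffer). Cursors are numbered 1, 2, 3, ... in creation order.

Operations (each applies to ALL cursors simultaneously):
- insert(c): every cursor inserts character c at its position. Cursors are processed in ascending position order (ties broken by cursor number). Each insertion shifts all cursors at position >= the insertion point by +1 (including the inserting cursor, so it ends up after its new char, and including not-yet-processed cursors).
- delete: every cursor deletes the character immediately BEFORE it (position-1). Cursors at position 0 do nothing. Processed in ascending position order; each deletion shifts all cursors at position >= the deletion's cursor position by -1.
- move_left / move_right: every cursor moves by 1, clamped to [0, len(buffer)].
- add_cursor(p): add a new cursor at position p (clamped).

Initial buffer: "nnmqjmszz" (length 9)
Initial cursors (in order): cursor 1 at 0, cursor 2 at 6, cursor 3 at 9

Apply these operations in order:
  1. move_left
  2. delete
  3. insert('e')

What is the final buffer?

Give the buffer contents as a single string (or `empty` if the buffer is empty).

After op 1 (move_left): buffer="nnmqjmszz" (len 9), cursors c1@0 c2@5 c3@8, authorship .........
After op 2 (delete): buffer="nnmqmsz" (len 7), cursors c1@0 c2@4 c3@6, authorship .......
After op 3 (insert('e')): buffer="ennmqemsez" (len 10), cursors c1@1 c2@6 c3@9, authorship 1....2..3.

Answer: ennmqemsez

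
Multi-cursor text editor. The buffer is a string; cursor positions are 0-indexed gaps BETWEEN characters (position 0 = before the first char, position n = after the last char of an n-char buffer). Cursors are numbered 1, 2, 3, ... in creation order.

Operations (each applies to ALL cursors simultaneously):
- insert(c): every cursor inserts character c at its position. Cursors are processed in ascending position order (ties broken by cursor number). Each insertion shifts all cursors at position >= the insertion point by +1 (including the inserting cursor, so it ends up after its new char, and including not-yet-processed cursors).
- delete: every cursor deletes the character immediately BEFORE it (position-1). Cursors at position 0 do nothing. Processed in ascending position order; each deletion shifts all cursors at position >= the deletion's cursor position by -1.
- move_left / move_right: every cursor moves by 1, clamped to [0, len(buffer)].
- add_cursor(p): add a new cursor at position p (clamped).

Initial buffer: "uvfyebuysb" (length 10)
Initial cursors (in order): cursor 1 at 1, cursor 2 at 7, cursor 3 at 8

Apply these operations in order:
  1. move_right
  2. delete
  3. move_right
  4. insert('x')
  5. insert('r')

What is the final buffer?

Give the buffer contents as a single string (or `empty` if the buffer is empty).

After op 1 (move_right): buffer="uvfyebuysb" (len 10), cursors c1@2 c2@8 c3@9, authorship ..........
After op 2 (delete): buffer="ufyebub" (len 7), cursors c1@1 c2@6 c3@6, authorship .......
After op 3 (move_right): buffer="ufyebub" (len 7), cursors c1@2 c2@7 c3@7, authorship .......
After op 4 (insert('x')): buffer="ufxyebubxx" (len 10), cursors c1@3 c2@10 c3@10, authorship ..1.....23
After op 5 (insert('r')): buffer="ufxryebubxxrr" (len 13), cursors c1@4 c2@13 c3@13, authorship ..11.....2323

Answer: ufxryebubxxrr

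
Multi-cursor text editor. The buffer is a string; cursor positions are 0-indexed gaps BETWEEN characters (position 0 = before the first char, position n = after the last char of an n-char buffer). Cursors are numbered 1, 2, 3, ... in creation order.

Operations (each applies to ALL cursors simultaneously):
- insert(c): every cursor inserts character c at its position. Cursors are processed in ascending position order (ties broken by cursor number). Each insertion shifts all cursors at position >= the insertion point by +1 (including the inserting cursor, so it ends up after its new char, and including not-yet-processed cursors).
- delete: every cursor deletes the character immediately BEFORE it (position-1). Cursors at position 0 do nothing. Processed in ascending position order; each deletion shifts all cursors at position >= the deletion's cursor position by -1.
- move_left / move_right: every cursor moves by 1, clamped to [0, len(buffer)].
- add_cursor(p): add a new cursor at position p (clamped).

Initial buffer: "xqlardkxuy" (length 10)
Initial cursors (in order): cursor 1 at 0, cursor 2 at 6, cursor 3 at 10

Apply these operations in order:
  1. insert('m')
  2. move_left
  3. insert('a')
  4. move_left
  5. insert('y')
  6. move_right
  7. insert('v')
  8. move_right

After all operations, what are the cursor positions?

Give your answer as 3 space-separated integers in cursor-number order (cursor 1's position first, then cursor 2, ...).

Answer: 4 14 22

Derivation:
After op 1 (insert('m')): buffer="mxqlardmkxuym" (len 13), cursors c1@1 c2@8 c3@13, authorship 1......2....3
After op 2 (move_left): buffer="mxqlardmkxuym" (len 13), cursors c1@0 c2@7 c3@12, authorship 1......2....3
After op 3 (insert('a')): buffer="amxqlardamkxuyam" (len 16), cursors c1@1 c2@9 c3@15, authorship 11......22....33
After op 4 (move_left): buffer="amxqlardamkxuyam" (len 16), cursors c1@0 c2@8 c3@14, authorship 11......22....33
After op 5 (insert('y')): buffer="yamxqlardyamkxuyyam" (len 19), cursors c1@1 c2@10 c3@17, authorship 111......222....333
After op 6 (move_right): buffer="yamxqlardyamkxuyyam" (len 19), cursors c1@2 c2@11 c3@18, authorship 111......222....333
After op 7 (insert('v')): buffer="yavmxqlardyavmkxuyyavm" (len 22), cursors c1@3 c2@13 c3@21, authorship 1111......2222....3333
After op 8 (move_right): buffer="yavmxqlardyavmkxuyyavm" (len 22), cursors c1@4 c2@14 c3@22, authorship 1111......2222....3333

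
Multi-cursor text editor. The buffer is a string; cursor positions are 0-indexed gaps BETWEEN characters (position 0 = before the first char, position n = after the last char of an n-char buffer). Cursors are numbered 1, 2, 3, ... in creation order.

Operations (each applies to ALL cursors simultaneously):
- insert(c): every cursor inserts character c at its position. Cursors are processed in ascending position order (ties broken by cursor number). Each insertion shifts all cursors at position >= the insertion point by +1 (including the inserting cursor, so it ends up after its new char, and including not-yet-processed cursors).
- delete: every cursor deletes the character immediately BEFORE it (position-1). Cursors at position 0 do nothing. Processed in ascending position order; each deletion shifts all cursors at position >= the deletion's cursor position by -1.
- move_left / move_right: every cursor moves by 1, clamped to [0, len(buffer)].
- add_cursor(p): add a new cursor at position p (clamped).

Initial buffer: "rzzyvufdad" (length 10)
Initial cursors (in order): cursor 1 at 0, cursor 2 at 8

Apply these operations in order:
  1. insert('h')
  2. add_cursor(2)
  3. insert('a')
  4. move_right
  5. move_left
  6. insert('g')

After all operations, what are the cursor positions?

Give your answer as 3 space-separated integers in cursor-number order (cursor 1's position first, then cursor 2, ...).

After op 1 (insert('h')): buffer="hrzzyvufdhad" (len 12), cursors c1@1 c2@10, authorship 1........2..
After op 2 (add_cursor(2)): buffer="hrzzyvufdhad" (len 12), cursors c1@1 c3@2 c2@10, authorship 1........2..
After op 3 (insert('a')): buffer="harazzyvufdhaad" (len 15), cursors c1@2 c3@4 c2@13, authorship 11.3.......22..
After op 4 (move_right): buffer="harazzyvufdhaad" (len 15), cursors c1@3 c3@5 c2@14, authorship 11.3.......22..
After op 5 (move_left): buffer="harazzyvufdhaad" (len 15), cursors c1@2 c3@4 c2@13, authorship 11.3.......22..
After op 6 (insert('g')): buffer="hagragzzyvufdhagad" (len 18), cursors c1@3 c3@6 c2@16, authorship 111.33.......222..

Answer: 3 16 6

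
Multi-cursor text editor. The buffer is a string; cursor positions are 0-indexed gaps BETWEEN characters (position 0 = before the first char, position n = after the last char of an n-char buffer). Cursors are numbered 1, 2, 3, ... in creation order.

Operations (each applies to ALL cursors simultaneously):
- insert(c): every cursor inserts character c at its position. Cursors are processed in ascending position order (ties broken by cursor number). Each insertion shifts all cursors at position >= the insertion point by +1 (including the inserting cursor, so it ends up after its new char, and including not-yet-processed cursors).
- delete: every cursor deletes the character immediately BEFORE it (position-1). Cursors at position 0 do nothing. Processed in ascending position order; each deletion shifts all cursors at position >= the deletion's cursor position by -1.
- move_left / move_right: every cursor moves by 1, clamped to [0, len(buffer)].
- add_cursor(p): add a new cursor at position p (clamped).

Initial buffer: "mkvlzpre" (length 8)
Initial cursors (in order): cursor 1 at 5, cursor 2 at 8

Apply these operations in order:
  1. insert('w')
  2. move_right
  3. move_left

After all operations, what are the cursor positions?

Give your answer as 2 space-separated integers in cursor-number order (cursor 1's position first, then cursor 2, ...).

After op 1 (insert('w')): buffer="mkvlzwprew" (len 10), cursors c1@6 c2@10, authorship .....1...2
After op 2 (move_right): buffer="mkvlzwprew" (len 10), cursors c1@7 c2@10, authorship .....1...2
After op 3 (move_left): buffer="mkvlzwprew" (len 10), cursors c1@6 c2@9, authorship .....1...2

Answer: 6 9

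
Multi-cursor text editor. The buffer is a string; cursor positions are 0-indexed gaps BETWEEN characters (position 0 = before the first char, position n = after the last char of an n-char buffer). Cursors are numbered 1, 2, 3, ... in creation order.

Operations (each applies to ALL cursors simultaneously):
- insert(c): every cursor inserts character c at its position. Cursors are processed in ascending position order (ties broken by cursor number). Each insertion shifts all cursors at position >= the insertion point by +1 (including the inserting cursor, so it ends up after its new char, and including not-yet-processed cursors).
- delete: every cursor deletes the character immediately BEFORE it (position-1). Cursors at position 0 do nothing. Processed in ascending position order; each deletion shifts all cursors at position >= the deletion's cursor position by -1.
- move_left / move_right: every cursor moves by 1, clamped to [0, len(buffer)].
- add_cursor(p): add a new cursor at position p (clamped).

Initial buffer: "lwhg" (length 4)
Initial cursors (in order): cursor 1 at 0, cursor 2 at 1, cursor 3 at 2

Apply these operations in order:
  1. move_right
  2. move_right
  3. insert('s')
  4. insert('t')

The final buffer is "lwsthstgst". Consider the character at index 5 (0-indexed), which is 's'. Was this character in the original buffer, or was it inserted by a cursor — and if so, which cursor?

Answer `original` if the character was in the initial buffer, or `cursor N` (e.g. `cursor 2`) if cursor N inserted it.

After op 1 (move_right): buffer="lwhg" (len 4), cursors c1@1 c2@2 c3@3, authorship ....
After op 2 (move_right): buffer="lwhg" (len 4), cursors c1@2 c2@3 c3@4, authorship ....
After op 3 (insert('s')): buffer="lwshsgs" (len 7), cursors c1@3 c2@5 c3@7, authorship ..1.2.3
After op 4 (insert('t')): buffer="lwsthstgst" (len 10), cursors c1@4 c2@7 c3@10, authorship ..11.22.33
Authorship (.=original, N=cursor N): . . 1 1 . 2 2 . 3 3
Index 5: author = 2

Answer: cursor 2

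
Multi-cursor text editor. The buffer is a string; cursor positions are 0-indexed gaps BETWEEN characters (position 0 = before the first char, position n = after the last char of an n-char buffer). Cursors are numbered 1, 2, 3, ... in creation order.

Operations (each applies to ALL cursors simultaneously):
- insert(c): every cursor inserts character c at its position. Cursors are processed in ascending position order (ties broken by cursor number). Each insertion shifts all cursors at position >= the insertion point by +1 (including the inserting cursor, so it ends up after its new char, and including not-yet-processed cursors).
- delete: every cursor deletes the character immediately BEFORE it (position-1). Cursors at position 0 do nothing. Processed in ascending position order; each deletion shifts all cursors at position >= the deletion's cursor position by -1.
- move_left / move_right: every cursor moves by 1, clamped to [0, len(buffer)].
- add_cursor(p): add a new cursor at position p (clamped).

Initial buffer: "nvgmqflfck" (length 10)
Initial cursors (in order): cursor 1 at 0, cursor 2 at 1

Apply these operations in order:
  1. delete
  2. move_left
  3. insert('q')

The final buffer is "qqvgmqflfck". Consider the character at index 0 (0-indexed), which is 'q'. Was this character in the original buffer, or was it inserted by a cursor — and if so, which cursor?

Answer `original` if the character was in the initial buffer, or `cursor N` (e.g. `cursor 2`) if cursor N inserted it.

After op 1 (delete): buffer="vgmqflfck" (len 9), cursors c1@0 c2@0, authorship .........
After op 2 (move_left): buffer="vgmqflfck" (len 9), cursors c1@0 c2@0, authorship .........
After op 3 (insert('q')): buffer="qqvgmqflfck" (len 11), cursors c1@2 c2@2, authorship 12.........
Authorship (.=original, N=cursor N): 1 2 . . . . . . . . .
Index 0: author = 1

Answer: cursor 1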